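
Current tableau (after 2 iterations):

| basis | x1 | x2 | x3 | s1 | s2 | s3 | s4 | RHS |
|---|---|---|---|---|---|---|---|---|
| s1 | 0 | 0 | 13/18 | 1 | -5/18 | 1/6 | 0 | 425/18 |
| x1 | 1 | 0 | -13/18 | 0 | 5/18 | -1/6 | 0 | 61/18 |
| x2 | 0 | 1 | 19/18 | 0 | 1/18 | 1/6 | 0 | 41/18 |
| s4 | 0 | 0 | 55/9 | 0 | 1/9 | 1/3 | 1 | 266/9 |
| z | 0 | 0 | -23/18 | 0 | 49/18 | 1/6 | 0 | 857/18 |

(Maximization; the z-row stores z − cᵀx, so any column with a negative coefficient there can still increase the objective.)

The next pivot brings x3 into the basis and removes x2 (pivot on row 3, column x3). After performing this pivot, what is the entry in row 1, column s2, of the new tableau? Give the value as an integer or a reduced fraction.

Pivot element is row 3, column x3: 19/18.
Normalize row 3: new (row 3, s2) = (1/18)/(19/18) = 1/19.
row 1 ← row 1 − (13/18)·(new row 3): -5/18 − (13/18)·(1/19) = -6/19.

-6/19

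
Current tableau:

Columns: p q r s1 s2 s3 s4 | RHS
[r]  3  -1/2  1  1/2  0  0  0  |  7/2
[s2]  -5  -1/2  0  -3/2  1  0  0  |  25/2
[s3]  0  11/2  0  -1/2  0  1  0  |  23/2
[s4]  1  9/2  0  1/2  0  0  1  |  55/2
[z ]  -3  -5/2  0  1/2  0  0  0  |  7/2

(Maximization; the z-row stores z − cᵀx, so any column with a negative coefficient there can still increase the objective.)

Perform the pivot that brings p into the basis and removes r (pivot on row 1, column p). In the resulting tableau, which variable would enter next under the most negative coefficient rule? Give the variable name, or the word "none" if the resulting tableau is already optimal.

Pivot element 3. New z-row = old z-row − (-3)·(row 1/3).
Updated z-row coefficients: p: 0, q: -3, r: 1, s1: 1, s2: 0, s3: 0, s4: 0.
The most negative is -3 in column q, so q would enter next.

q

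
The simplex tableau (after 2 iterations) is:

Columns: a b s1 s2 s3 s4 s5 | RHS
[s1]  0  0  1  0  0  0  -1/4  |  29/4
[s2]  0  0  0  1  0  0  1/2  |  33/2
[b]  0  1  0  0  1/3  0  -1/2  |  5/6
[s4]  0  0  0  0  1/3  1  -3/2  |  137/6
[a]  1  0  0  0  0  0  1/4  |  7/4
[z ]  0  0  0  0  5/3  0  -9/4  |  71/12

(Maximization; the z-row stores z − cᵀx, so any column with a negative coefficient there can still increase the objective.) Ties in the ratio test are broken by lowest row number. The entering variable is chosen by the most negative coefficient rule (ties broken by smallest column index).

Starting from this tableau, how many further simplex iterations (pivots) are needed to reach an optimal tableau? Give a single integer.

pivot: s5 in, a out → z = 65/3
No improving column remains; optimal.

1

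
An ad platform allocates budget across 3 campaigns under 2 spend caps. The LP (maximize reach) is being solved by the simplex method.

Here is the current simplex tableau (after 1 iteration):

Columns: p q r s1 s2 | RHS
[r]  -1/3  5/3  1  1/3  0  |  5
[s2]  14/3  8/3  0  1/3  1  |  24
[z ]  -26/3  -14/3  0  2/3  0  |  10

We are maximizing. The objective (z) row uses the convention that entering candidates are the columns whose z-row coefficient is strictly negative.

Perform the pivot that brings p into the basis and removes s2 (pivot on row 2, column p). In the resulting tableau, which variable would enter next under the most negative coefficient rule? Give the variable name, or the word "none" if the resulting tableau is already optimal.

none

Pivot element 14/3. New z-row = old z-row − (-26/3)·(row 2/(14/3)).
Updated z-row coefficients: p: 0, q: 2/7, r: 0, s1: 9/7, s2: 13/7.
No coefficient is strictly negative; the tableau after this pivot is optimal.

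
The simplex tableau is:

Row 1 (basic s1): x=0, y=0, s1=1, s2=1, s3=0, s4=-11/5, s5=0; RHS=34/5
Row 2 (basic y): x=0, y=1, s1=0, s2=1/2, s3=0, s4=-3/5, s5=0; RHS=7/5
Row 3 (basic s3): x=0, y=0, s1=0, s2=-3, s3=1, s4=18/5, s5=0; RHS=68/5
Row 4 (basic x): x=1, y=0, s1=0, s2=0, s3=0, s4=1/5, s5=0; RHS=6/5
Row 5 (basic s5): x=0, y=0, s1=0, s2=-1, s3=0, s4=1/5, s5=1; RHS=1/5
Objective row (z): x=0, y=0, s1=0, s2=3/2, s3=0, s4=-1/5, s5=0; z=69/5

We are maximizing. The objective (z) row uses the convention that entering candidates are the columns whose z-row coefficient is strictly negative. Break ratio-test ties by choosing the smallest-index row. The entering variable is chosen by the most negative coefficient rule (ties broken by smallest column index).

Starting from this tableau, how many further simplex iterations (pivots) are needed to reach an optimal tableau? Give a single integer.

1

pivot: s4 in, s5 out → z = 14
No improving column remains; optimal.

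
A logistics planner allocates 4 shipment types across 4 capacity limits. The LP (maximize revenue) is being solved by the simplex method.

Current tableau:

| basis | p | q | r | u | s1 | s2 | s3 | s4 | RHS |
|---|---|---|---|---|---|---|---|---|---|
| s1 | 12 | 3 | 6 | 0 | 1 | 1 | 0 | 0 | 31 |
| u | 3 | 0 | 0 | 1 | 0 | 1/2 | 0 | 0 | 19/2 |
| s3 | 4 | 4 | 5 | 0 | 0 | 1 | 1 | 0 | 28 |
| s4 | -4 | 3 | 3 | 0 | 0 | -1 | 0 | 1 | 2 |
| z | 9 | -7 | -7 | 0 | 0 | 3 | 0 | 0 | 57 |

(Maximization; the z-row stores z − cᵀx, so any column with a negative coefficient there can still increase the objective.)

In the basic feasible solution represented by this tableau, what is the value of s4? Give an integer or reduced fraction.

s4 is basic (row 4); its value is the RHS of that row: 2.

2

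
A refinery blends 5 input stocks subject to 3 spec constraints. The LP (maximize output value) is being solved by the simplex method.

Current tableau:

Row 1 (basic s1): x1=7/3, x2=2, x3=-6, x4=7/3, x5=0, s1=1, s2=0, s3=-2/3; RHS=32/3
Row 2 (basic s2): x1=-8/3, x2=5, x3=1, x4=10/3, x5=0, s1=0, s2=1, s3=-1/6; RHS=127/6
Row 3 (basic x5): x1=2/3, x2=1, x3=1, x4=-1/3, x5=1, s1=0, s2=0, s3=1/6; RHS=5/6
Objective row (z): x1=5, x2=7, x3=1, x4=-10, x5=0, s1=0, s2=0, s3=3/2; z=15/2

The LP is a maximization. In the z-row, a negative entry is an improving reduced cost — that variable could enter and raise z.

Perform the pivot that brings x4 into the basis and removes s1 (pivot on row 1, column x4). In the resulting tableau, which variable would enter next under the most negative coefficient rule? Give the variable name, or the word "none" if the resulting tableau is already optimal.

x3

Pivot element 7/3. New z-row = old z-row − (-10)·(row 1/(7/3)).
Updated z-row coefficients: x1: 15, x2: 109/7, x3: -173/7, x4: 0, x5: 0, s1: 30/7, s2: 0, s3: -19/14.
The most negative is -173/7 in column x3, so x3 would enter next.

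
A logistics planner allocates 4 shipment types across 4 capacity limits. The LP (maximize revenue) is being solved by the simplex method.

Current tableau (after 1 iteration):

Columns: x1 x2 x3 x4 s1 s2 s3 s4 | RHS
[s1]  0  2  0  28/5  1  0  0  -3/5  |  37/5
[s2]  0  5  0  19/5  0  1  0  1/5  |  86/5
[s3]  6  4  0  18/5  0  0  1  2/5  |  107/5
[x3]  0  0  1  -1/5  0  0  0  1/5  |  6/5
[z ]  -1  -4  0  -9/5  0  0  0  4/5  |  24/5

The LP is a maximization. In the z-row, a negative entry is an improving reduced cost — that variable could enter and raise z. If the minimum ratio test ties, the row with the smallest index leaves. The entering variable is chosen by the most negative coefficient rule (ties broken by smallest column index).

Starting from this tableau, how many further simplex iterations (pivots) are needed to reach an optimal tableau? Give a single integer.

pivot: x2 in, s2 out → z = 464/25
pivot: x1 in, s3 out → z = 119/6
No improving column remains; optimal.

2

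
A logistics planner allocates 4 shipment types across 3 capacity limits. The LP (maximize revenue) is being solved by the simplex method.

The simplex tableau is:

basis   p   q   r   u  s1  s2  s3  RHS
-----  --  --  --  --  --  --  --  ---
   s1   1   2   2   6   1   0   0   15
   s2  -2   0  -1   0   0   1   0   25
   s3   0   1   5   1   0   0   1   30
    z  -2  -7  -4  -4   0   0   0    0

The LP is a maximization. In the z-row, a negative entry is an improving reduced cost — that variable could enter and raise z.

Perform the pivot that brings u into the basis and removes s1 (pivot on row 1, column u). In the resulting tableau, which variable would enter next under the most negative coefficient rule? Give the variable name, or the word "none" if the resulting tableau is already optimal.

Pivot element 6. New z-row = old z-row − (-4)·(row 1/6).
Updated z-row coefficients: p: -4/3, q: -17/3, r: -8/3, u: 0, s1: 2/3, s2: 0, s3: 0.
The most negative is -17/3 in column q, so q would enter next.

q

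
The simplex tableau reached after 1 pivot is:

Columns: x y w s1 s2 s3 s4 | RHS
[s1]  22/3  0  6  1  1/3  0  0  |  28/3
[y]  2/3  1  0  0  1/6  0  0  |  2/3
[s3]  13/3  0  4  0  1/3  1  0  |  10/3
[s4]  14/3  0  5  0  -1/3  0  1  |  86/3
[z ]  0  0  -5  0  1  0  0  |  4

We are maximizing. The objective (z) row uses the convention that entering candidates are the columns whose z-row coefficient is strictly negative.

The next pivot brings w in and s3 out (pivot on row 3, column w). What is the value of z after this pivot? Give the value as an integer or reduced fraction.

Minimum ratio for w: (10/3)/4 = 5/6.
z changes by −(z-row coeff of w)·ratio = −(-5)·(5/6) = 25/6.
New z = 4 + (25/6) = 49/6.

49/6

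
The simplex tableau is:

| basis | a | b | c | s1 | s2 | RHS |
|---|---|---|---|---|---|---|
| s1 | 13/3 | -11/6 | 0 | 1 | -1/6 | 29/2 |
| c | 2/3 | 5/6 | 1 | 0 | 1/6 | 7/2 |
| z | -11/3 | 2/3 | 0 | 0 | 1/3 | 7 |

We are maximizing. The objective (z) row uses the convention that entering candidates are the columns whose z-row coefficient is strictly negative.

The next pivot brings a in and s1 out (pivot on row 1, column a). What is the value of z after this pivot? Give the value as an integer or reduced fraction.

Minimum ratio for a: (29/2)/(13/3) = 87/26.
z changes by −(z-row coeff of a)·ratio = −(-11/3)·(87/26) = 319/26.
New z = 7 + (319/26) = 501/26.

501/26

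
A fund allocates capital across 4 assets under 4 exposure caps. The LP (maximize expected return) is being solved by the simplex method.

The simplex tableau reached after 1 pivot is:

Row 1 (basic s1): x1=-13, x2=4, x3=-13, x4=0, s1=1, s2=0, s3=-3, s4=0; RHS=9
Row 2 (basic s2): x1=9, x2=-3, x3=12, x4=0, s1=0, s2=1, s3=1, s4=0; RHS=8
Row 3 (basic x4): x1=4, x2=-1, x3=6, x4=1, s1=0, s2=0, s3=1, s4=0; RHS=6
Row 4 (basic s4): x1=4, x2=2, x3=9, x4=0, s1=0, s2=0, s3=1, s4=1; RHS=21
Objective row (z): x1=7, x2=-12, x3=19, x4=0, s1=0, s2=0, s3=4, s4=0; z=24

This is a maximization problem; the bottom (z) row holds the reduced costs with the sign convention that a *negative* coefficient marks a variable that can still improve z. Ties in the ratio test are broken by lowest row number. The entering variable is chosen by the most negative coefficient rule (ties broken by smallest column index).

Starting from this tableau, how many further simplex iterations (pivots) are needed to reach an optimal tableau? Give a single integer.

2

pivot: x2 in, s1 out → z = 51
pivot: x1 in, s4 out → z = 709/7
No improving column remains; optimal.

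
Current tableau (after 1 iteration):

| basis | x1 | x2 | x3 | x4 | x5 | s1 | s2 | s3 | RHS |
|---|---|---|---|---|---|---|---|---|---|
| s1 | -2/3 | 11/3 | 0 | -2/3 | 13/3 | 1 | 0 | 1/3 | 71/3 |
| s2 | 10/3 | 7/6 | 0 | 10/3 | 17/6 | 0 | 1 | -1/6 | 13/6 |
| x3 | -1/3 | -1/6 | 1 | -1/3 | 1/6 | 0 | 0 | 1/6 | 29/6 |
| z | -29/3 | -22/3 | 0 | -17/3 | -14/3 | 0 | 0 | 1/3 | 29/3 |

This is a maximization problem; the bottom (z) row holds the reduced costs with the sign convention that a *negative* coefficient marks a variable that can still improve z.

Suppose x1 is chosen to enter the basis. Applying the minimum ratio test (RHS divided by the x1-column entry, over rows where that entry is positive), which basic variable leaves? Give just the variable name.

s2

Ratios: row 1 (s1): entry -2/3 ≤ 0, skip; row 2 (s2): (13/6)/(10/3) = 13/20; row 3 (x3): entry -1/3 ≤ 0, skip.
Minimum ratio 13/20 is in the s2 row, so s2 leaves.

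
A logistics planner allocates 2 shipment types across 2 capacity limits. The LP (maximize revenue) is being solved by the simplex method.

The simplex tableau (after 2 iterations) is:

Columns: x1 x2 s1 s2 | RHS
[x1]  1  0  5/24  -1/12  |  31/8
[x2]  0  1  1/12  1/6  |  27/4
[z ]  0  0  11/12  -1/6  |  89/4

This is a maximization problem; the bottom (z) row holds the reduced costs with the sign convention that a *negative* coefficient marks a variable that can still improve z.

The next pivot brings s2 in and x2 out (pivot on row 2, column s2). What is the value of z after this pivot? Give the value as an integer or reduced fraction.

29

Minimum ratio for s2: (27/4)/(1/6) = 81/2.
z changes by −(z-row coeff of s2)·ratio = −(-1/6)·(81/2) = 27/4.
New z = 89/4 + (27/4) = 29.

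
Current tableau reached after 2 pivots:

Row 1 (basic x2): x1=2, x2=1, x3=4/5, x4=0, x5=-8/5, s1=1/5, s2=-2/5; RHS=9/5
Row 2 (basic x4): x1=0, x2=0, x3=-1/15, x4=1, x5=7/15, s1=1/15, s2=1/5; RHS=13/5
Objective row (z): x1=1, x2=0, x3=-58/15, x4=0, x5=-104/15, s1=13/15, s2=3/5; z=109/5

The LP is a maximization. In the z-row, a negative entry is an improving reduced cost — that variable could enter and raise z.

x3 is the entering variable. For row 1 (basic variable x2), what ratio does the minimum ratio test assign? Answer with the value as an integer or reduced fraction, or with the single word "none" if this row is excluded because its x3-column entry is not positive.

Ratio = RHS / (x3 entry) = (9/5) / (4/5) = 9/4.

9/4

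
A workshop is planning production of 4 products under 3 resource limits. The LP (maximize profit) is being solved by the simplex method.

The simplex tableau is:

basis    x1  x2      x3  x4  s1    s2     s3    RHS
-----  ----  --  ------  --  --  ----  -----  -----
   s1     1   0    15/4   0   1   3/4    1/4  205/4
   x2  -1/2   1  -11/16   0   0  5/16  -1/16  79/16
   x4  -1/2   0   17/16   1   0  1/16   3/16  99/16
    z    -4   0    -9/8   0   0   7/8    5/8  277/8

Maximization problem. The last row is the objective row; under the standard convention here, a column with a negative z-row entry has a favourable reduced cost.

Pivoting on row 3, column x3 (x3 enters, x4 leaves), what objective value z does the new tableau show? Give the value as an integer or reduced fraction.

Minimum ratio for x3: (99/16)/(17/16) = 99/17.
z changes by −(z-row coeff of x3)·ratio = −(-9/8)·(99/17) = 891/136.
New z = 277/8 + (891/136) = 700/17.

700/17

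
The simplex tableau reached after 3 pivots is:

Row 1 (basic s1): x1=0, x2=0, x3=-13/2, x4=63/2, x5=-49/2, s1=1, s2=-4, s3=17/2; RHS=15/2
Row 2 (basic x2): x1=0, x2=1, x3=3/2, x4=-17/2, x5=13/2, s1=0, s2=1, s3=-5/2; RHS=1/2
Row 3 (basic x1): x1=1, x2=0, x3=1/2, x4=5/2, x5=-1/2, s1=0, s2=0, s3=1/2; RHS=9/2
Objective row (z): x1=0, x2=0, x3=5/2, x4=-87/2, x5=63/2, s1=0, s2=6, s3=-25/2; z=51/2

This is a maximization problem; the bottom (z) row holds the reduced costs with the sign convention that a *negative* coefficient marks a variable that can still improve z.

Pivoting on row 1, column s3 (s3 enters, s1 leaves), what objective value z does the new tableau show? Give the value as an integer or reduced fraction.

621/17

Minimum ratio for s3: (15/2)/(17/2) = 15/17.
z changes by −(z-row coeff of s3)·ratio = −(-25/2)·(15/17) = 375/34.
New z = 51/2 + (375/34) = 621/17.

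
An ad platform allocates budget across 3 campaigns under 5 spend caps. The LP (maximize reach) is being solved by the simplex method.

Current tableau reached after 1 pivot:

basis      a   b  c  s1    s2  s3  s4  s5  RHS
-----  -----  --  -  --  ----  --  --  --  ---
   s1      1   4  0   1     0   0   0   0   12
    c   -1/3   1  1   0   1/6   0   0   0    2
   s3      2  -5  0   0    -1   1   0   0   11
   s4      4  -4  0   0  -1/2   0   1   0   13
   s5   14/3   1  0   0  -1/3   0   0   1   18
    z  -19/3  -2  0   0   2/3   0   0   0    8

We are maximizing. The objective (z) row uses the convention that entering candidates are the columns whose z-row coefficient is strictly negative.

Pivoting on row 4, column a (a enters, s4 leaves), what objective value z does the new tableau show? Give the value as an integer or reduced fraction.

Minimum ratio for a: 13/4 = 13/4.
z changes by −(z-row coeff of a)·ratio = −(-19/3)·(13/4) = 247/12.
New z = 8 + (247/12) = 343/12.

343/12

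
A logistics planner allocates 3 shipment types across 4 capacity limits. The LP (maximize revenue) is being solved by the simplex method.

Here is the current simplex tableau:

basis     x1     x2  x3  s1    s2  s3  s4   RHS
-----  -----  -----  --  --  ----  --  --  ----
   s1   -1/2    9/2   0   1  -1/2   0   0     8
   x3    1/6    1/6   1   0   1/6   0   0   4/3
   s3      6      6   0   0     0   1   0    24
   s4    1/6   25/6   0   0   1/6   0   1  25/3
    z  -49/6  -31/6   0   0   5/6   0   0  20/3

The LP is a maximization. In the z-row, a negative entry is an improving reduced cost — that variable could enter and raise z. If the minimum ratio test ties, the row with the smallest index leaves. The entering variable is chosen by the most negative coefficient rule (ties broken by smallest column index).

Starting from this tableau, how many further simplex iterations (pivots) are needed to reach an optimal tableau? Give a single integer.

pivot: x1 in, s3 out → z = 118/3
No improving column remains; optimal.

1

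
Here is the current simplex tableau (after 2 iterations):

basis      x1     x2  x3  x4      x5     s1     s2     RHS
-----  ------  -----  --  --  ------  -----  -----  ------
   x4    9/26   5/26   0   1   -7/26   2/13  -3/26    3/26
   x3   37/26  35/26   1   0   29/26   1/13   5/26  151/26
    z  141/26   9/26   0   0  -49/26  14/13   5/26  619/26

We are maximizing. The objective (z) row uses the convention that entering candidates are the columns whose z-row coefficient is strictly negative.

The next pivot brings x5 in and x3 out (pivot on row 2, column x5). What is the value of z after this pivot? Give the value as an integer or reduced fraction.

Minimum ratio for x5: (151/26)/(29/26) = 151/29.
z changes by −(z-row coeff of x5)·ratio = −(-49/26)·(151/29) = 7399/754.
New z = 619/26 + (7399/754) = 975/29.

975/29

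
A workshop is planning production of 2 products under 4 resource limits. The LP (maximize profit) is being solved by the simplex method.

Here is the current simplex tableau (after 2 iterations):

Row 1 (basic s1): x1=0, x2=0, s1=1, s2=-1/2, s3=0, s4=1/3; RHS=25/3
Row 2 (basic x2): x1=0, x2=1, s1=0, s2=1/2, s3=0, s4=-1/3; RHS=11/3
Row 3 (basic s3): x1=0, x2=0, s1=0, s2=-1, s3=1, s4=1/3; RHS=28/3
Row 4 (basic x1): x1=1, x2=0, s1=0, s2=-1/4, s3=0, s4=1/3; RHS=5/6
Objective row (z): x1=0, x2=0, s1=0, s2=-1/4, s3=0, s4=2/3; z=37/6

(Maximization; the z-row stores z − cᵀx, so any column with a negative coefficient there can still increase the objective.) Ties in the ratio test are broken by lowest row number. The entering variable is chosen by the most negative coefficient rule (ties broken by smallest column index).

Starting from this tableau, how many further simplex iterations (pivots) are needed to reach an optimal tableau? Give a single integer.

1

pivot: s2 in, x2 out → z = 8
No improving column remains; optimal.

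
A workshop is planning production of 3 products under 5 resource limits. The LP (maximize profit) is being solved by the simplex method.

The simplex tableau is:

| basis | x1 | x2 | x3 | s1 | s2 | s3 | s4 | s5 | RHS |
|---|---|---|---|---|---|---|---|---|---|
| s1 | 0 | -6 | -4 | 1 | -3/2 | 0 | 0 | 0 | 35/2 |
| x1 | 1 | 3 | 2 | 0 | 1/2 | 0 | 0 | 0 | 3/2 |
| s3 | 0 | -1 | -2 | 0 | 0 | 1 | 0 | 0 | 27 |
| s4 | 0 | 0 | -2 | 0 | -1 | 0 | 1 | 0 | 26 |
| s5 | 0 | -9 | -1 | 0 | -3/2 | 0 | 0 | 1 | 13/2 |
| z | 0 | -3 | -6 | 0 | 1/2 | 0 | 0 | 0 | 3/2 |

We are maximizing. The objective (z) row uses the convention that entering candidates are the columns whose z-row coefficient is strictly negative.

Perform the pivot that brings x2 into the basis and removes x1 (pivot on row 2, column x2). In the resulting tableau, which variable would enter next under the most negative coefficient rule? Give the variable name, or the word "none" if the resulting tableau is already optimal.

Pivot element 3. New z-row = old z-row − (-3)·(row 2/3).
Updated z-row coefficients: x1: 1, x2: 0, x3: -4, s1: 0, s2: 1, s3: 0, s4: 0, s5: 0.
The most negative is -4 in column x3, so x3 would enter next.

x3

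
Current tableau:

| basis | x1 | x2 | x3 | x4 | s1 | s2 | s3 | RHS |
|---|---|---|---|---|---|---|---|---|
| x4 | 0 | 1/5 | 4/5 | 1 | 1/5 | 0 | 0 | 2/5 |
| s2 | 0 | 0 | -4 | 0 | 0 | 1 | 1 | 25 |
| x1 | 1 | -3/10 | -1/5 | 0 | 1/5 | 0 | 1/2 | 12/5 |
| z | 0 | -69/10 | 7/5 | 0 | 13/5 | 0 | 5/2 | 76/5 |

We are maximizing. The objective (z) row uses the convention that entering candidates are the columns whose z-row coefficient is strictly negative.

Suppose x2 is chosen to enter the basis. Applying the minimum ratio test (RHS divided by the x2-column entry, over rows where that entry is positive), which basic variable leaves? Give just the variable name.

x4

Ratios: row 1 (x4): (2/5)/(1/5) = 2; row 2 (s2): entry 0 ≤ 0, skip; row 3 (x1): entry -3/10 ≤ 0, skip.
Minimum ratio 2 is in the x4 row, so x4 leaves.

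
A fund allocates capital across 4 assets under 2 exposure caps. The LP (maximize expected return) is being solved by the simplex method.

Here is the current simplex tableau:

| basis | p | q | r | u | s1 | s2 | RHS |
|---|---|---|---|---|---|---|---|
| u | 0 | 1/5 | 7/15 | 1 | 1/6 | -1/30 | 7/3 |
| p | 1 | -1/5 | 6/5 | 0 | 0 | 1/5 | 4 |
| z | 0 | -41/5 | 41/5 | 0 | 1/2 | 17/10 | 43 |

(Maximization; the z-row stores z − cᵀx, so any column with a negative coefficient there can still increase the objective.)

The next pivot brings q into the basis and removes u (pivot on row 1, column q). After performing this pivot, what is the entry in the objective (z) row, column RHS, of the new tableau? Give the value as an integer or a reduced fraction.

Pivot element is row 1, column q: 1/5.
Normalize row 1: new (row 1, RHS) = (7/3)/(1/5) = 35/3.
z-row ← z-row − (-41/5)·(new row 1): 43 − (-41/5)·(35/3) = 416/3.

416/3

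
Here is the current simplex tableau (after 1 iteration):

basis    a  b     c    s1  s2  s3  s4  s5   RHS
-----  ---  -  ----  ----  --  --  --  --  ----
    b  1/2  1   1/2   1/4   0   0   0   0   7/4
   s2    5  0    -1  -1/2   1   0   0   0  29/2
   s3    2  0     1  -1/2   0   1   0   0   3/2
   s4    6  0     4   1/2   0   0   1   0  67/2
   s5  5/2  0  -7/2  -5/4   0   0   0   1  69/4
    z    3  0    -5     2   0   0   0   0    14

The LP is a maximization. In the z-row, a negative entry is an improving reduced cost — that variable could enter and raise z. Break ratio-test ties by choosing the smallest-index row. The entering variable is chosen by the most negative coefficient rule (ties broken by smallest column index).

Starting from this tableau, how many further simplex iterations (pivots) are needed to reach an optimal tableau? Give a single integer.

2

pivot: c in, s3 out → z = 43/2
pivot: s1 in, b out → z = 45/2
No improving column remains; optimal.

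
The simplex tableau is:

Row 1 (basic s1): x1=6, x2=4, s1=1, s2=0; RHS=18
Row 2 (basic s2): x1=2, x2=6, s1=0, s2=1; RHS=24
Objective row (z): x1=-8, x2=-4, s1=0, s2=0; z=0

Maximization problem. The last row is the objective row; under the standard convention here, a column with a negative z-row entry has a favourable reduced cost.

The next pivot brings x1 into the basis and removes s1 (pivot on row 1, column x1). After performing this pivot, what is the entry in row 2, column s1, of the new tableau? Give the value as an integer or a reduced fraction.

Pivot element is row 1, column x1: 6.
Normalize row 1: new (row 1, s1) = 1/6 = 1/6.
row 2 ← row 2 − 2·(new row 1): 0 − 2·(1/6) = -1/3.

-1/3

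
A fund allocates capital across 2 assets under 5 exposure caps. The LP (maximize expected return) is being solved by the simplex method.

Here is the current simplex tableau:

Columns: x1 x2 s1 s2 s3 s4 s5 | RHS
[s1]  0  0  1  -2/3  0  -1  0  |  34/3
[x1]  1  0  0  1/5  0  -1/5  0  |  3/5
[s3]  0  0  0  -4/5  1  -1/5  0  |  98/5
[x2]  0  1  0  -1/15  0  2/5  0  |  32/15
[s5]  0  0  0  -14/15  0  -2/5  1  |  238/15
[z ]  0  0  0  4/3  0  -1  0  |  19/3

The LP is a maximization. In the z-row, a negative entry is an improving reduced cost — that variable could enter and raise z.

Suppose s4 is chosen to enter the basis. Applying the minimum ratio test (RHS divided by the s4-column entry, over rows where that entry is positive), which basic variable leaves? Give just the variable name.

Ratios: row 1 (s1): entry -1 ≤ 0, skip; row 2 (x1): entry -1/5 ≤ 0, skip; row 3 (s3): entry -1/5 ≤ 0, skip; row 4 (x2): (32/15)/(2/5) = 16/3; row 5 (s5): entry -2/5 ≤ 0, skip.
Minimum ratio 16/3 is in the x2 row, so x2 leaves.

x2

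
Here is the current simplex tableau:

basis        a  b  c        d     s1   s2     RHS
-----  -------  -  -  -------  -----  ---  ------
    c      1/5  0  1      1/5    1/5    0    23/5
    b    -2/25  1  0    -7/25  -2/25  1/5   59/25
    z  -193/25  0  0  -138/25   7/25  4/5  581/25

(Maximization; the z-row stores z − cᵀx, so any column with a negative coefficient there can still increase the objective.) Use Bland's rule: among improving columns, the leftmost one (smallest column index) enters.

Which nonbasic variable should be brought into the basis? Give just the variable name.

a

Objective-row coefficients: a: -193/25, b: 0, c: 0, d: -138/25, s1: 7/25, s2: 4/5.
Improving columns: a, d. Bland's rule picks the smallest column index → a.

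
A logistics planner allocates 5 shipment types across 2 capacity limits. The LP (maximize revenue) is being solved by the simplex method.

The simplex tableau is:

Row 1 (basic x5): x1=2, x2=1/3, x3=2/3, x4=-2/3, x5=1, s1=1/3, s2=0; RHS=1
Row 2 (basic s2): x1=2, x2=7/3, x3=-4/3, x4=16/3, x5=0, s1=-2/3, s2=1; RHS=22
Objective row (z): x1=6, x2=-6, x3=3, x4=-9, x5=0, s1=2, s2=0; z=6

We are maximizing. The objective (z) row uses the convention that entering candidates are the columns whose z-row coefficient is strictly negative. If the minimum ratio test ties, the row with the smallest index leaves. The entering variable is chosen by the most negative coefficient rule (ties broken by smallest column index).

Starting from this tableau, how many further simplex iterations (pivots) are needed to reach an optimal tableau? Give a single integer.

2

pivot: x4 in, s2 out → z = 345/8
pivot: x2 in, x5 out → z = 111/2
No improving column remains; optimal.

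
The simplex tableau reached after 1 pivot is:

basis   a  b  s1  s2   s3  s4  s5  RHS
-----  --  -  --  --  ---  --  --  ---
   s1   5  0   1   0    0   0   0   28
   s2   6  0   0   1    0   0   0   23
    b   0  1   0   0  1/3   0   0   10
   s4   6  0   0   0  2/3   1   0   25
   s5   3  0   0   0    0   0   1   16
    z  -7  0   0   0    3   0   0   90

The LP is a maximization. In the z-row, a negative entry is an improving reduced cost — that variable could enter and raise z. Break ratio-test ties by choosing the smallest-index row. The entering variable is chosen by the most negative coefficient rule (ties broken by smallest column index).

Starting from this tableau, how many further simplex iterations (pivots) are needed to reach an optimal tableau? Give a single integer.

pivot: a in, s2 out → z = 701/6
No improving column remains; optimal.

1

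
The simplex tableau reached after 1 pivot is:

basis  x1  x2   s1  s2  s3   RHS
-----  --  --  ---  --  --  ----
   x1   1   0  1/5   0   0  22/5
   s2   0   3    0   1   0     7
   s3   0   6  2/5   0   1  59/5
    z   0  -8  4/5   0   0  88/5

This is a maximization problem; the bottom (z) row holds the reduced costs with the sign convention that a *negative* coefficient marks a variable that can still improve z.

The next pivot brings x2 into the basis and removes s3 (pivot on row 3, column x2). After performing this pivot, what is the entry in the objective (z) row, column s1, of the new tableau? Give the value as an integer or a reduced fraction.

4/3

Pivot element is row 3, column x2: 6.
Normalize row 3: new (row 3, s1) = (2/5)/6 = 1/15.
z-row ← z-row − (-8)·(new row 3): 4/5 − (-8)·(1/15) = 4/3.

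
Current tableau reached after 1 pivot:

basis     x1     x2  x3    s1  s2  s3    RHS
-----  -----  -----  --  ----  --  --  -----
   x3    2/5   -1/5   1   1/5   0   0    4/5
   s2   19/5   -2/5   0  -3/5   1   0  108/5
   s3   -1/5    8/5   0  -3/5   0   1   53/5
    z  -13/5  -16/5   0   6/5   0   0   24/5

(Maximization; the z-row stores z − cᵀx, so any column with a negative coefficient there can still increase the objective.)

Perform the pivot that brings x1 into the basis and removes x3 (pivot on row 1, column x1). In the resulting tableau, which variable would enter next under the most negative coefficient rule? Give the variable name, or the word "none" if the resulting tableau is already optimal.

Pivot element 2/5. New z-row = old z-row − (-13/5)·(row 1/(2/5)).
Updated z-row coefficients: x1: 0, x2: -9/2, x3: 13/2, s1: 5/2, s2: 0, s3: 0.
The most negative is -9/2 in column x2, so x2 would enter next.

x2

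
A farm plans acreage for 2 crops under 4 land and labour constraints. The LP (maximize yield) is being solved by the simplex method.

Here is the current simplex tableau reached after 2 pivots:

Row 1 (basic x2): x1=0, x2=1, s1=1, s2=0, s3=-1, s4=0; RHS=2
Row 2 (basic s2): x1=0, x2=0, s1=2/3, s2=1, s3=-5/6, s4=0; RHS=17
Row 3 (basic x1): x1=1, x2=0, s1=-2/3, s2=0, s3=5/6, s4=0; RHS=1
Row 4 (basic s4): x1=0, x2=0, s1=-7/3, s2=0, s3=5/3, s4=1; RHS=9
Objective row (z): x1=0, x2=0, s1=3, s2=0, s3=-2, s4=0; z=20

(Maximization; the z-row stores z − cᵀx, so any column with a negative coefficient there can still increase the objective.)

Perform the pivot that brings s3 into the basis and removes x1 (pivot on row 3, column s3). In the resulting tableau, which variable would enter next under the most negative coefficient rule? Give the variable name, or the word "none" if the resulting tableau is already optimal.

none

Pivot element 5/6. New z-row = old z-row − (-2)·(row 3/(5/6)).
Updated z-row coefficients: x1: 12/5, x2: 0, s1: 7/5, s2: 0, s3: 0, s4: 0.
No coefficient is strictly negative; the tableau after this pivot is optimal.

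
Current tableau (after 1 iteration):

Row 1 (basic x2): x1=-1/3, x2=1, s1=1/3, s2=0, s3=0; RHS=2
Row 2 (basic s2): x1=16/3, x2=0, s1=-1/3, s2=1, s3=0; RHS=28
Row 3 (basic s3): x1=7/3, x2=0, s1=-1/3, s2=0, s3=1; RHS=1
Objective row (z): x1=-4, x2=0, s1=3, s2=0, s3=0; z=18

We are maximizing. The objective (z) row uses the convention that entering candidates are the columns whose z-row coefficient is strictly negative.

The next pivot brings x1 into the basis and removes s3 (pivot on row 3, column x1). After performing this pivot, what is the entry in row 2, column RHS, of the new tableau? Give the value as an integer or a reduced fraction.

180/7

Pivot element is row 3, column x1: 7/3.
Normalize row 3: new (row 3, RHS) = 1/(7/3) = 3/7.
row 2 ← row 2 − (16/3)·(new row 3): 28 − (16/3)·(3/7) = 180/7.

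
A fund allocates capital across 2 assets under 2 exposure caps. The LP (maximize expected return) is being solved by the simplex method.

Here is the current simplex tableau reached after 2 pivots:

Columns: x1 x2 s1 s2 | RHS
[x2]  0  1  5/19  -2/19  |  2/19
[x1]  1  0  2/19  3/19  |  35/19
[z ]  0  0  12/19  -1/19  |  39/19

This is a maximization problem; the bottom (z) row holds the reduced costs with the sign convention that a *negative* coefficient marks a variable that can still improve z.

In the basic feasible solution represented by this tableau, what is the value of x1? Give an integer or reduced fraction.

x1 is basic (row 2); its value is the RHS of that row: 35/19.

35/19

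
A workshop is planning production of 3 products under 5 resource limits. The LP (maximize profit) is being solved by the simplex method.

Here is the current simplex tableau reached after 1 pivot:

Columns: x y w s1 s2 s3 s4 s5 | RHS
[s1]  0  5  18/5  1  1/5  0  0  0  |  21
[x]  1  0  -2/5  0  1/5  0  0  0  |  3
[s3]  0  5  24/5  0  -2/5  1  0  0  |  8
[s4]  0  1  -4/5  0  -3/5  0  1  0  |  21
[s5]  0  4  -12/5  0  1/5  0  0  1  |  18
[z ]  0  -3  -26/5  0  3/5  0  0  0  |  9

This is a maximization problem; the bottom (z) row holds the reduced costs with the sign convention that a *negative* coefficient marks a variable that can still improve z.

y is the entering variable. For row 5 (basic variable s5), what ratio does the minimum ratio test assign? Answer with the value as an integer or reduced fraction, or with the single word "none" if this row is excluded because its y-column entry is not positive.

Ratio = RHS / (y entry) = 18 / 4 = 9/2.

9/2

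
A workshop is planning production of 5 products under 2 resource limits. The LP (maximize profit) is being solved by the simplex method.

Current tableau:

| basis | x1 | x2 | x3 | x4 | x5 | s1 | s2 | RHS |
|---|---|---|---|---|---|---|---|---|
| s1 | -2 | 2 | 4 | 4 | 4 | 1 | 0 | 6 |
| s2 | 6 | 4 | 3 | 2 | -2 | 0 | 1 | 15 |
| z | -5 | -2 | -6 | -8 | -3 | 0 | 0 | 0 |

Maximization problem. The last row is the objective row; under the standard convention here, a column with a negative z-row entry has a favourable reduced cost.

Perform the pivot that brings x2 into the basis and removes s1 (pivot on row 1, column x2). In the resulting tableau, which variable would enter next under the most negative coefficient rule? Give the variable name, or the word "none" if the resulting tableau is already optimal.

Pivot element 2. New z-row = old z-row − (-2)·(row 1/2).
Updated z-row coefficients: x1: -7, x2: 0, x3: -2, x4: -4, x5: 1, s1: 1, s2: 0.
The most negative is -7 in column x1, so x1 would enter next.

x1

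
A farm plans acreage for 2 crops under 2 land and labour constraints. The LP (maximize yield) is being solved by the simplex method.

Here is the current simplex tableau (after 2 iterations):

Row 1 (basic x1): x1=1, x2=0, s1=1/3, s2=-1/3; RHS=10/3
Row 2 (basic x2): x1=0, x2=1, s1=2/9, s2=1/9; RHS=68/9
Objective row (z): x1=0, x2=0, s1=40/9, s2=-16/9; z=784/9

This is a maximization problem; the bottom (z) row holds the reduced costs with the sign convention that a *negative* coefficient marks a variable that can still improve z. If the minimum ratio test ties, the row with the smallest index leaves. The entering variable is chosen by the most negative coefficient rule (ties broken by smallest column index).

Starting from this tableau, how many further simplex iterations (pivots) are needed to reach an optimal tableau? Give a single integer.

1

pivot: s2 in, x2 out → z = 208
No improving column remains; optimal.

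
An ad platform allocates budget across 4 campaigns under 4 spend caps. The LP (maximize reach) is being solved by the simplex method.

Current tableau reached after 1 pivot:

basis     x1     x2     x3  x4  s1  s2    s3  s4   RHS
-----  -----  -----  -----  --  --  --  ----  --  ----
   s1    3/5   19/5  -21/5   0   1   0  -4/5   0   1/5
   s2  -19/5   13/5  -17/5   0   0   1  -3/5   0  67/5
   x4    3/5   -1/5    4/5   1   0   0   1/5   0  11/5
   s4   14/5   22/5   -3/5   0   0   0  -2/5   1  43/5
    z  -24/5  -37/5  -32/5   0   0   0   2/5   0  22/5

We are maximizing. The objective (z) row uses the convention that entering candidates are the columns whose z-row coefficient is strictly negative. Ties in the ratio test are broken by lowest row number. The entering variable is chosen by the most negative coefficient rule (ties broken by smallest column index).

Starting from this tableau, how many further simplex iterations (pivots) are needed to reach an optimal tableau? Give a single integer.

3

pivot: x2 in, s1 out → z = 91/19
pivot: x3 in, s4 out → z = 902/27
pivot: s1 in, x4 out → z = 743/17
No improving column remains; optimal.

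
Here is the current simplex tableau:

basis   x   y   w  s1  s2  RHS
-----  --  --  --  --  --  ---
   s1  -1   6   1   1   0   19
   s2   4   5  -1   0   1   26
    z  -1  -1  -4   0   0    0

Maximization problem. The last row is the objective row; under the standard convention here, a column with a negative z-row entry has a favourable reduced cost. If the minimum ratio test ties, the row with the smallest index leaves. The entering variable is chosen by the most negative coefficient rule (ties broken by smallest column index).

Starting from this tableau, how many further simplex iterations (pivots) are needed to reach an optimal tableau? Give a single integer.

pivot: w in, s1 out → z = 76
pivot: x in, s2 out → z = 151
No improving column remains; optimal.

2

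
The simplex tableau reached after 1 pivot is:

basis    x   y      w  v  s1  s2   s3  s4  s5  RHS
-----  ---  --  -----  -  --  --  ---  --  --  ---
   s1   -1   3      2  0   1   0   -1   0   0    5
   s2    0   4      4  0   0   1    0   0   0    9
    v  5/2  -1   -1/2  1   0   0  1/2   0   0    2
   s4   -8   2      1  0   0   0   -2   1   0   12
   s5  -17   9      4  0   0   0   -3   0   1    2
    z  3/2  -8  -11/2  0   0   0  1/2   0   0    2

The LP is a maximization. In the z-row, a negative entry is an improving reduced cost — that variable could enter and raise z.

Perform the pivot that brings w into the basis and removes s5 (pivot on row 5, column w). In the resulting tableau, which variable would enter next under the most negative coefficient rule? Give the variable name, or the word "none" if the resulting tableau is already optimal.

x

Pivot element 4. New z-row = old z-row − (-11/2)·(row 5/4).
Updated z-row coefficients: x: -175/8, y: 35/8, w: 0, v: 0, s1: 0, s2: 0, s3: -29/8, s4: 0, s5: 11/8.
The most negative is -175/8 in column x, so x would enter next.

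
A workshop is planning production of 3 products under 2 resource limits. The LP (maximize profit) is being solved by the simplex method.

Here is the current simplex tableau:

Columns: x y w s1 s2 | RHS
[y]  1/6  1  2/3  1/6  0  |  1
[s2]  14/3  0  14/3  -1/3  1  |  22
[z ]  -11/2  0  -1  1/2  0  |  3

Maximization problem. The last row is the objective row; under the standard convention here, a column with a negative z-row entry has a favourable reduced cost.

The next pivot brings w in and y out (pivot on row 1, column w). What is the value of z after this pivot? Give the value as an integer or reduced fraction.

Minimum ratio for w: 1/(2/3) = 3/2.
z changes by −(z-row coeff of w)·ratio = −(-1)·(3/2) = 3/2.
New z = 3 + (3/2) = 9/2.

9/2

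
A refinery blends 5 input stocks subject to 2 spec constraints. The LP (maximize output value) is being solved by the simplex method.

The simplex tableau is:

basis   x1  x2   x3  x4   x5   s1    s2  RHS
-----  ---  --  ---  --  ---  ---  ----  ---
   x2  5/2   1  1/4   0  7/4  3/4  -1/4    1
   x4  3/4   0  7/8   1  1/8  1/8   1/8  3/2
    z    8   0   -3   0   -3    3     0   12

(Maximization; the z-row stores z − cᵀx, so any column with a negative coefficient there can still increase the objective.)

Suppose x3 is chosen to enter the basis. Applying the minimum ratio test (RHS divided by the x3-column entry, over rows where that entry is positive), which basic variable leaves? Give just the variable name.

Ratios: row 1 (x2): 1/(1/4) = 4; row 2 (x4): (3/2)/(7/8) = 12/7.
Minimum ratio 12/7 is in the x4 row, so x4 leaves.

x4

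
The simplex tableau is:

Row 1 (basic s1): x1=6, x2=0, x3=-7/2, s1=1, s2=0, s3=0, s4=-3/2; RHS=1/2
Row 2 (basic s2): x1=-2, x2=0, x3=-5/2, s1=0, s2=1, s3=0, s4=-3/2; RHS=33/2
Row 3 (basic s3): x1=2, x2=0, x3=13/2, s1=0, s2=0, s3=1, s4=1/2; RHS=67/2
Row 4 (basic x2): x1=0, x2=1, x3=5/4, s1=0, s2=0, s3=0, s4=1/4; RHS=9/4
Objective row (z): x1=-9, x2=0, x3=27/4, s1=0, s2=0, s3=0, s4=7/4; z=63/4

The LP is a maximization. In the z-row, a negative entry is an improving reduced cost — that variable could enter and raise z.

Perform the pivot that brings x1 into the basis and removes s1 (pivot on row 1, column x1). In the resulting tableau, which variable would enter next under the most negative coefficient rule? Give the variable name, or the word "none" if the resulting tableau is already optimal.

s4

Pivot element 6. New z-row = old z-row − (-9)·(row 1/6).
Updated z-row coefficients: x1: 0, x2: 0, x3: 3/2, s1: 3/2, s2: 0, s3: 0, s4: -1/2.
The most negative is -1/2 in column s4, so s4 would enter next.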